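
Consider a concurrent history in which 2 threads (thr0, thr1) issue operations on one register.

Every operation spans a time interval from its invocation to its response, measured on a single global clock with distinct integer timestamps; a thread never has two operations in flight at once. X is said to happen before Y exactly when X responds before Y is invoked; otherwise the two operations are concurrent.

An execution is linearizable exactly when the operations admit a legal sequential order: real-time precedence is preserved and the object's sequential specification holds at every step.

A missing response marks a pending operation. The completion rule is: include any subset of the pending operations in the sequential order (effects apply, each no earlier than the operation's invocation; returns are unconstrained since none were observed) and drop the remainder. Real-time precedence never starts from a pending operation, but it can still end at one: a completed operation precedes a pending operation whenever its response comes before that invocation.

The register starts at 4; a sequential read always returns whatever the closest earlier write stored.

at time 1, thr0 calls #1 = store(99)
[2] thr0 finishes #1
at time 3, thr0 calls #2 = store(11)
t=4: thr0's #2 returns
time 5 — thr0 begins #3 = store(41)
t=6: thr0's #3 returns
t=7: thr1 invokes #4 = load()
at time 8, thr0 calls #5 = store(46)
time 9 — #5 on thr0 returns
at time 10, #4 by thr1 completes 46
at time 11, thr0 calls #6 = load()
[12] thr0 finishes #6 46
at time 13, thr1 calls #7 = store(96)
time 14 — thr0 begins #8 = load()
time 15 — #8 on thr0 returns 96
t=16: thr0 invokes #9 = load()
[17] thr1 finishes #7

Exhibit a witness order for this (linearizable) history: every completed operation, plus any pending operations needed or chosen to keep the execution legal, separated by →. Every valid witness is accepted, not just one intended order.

1. #1 store(99), leaving value 99
2. #2 store(11), leaving value 11
3. #3 store(41), leaving value 41
4. #5 store(46), leaving value 46
5. #4 load() → 46, leaving value 46
6. #6 load() → 46, leaving value 46
7. #7 store(96), leaving value 96
8. #8 load() → 96, leaving value 96

#1 → #2 → #3 → #5 → #4 → #6 → #7 → #8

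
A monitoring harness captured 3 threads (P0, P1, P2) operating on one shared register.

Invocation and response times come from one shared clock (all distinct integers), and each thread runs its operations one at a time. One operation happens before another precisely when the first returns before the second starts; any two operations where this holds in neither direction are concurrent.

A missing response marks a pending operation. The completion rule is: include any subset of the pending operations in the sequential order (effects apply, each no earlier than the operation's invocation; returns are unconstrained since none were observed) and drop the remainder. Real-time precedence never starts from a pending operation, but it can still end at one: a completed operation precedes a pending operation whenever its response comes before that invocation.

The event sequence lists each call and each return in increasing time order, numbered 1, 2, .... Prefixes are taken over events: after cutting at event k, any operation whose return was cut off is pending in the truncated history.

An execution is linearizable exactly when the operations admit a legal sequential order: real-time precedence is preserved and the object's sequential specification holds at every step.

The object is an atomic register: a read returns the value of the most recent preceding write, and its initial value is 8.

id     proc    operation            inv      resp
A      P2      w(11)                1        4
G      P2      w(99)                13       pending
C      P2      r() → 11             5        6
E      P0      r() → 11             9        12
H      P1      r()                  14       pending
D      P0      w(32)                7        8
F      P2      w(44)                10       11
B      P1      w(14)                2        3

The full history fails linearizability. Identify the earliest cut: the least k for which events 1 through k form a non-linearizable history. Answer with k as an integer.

events 1..11 are linearizable, e.g. via B, A, C, D, E, F:
1. B w(14), leaving value 14
2. A w(11), leaving value 11
3. C r() → 11, leaving value 11
4. D w(32), leaving value 32
5. E r() (pending, included), leaving value 32
6. F w(44), leaving value 44
with event 12 included (E responding at time 12), all real-time-consistent orders fail
take A, B, C, D, E, F: step 3 already fails, because C r() → 11 cannot occur there
take A, B, C, D, F, E: step 3 already fails, because C r() → 11 cannot occur there

12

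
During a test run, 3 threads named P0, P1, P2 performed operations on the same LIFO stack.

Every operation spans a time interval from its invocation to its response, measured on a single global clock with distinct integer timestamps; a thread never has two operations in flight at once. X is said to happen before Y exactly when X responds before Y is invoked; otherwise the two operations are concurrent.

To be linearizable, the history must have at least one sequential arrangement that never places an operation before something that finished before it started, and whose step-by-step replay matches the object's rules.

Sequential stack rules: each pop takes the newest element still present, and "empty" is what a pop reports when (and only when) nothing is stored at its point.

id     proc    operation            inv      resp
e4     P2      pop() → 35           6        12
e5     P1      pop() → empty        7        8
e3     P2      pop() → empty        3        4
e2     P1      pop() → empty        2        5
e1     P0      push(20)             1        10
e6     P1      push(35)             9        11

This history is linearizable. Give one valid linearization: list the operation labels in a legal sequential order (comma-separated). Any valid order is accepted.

e2, e3, e5, e1, e6, e4

step 1: e2 pop() → empty — stack <>
step 2: e3 pop() → empty — stack <>
step 3: e5 pop() → empty — stack <>
step 4: e1 push(20) — stack <20>
step 5: e6 push(35) — stack <20,35>
step 6: e4 pop() → 35 — stack <20>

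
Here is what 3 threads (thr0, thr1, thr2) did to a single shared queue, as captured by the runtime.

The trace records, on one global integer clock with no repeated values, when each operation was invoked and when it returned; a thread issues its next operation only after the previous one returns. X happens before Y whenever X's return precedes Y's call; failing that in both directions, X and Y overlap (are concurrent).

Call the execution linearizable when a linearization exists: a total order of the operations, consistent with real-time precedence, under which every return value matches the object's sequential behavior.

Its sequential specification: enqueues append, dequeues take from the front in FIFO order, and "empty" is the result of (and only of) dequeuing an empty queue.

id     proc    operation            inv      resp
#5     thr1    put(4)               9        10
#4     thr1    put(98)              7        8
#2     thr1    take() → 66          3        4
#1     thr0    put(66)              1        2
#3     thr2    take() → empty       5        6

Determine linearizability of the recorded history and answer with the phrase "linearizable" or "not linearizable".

linearizable

one valid linearization: #1, #2, #3, #4, #5
step 1: #1 put(66) — queue <66>
step 2: #2 take() → 66 — queue <>
step 3: #3 take() → empty — queue <>
step 4: #4 put(98) — queue <98>
step 5: #5 put(4) — queue <98,4>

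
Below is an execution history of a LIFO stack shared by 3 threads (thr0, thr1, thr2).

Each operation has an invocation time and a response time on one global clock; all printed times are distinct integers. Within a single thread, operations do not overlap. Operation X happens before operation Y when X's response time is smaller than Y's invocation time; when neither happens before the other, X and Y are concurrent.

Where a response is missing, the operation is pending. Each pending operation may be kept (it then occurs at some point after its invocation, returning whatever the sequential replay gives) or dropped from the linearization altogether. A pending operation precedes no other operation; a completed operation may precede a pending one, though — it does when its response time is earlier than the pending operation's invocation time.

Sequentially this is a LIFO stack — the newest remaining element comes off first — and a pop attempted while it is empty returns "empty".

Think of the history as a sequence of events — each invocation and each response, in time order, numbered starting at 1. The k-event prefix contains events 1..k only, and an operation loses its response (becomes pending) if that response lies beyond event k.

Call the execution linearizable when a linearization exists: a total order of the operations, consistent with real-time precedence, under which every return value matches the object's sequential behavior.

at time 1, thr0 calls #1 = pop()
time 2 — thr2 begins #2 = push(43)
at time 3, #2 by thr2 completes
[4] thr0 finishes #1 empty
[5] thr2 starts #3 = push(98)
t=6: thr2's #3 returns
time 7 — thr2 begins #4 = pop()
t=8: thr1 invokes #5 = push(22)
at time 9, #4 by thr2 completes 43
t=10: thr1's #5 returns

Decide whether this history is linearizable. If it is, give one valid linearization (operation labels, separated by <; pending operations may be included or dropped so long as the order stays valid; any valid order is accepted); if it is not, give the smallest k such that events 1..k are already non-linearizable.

not linearizable — minimal violating prefix: 9 events

cut after 8 events: linearizable; cut after 9 events (#4 responds, time 9): not linearizable
the 4 completed operations admit 2 real-time orders; each fails the LIFO stack replay
completion choices over the 1 pending operation (#5) were checked; none helps
e.g. #1, #2, #3, #4 (pending dropped): illegal at step 4, since #4 pop() → 43 cannot apply there
e.g. #2, #1, #3, #4 (pending dropped): illegal at step 2, since #1 pop() → empty cannot apply there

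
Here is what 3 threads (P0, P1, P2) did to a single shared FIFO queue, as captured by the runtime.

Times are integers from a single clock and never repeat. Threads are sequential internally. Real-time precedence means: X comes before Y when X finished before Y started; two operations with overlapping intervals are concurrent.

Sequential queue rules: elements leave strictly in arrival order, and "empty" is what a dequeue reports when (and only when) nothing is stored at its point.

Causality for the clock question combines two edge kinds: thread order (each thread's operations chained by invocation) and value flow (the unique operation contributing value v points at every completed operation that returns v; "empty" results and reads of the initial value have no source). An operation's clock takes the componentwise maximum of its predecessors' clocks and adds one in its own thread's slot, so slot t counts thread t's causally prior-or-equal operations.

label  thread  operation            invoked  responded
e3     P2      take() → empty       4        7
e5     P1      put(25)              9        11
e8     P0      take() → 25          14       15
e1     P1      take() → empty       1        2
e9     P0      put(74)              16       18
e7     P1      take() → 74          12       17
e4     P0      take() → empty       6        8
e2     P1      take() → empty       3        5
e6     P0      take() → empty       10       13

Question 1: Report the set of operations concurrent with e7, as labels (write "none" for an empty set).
Answer: e6, e8, e9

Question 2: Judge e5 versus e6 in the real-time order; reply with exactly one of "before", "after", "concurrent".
Answer: concurrent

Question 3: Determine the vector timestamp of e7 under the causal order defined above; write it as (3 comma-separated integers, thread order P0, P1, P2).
Answer: (4, 4, 0)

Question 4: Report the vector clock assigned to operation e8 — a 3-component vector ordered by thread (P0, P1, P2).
Answer: (3, 3, 0)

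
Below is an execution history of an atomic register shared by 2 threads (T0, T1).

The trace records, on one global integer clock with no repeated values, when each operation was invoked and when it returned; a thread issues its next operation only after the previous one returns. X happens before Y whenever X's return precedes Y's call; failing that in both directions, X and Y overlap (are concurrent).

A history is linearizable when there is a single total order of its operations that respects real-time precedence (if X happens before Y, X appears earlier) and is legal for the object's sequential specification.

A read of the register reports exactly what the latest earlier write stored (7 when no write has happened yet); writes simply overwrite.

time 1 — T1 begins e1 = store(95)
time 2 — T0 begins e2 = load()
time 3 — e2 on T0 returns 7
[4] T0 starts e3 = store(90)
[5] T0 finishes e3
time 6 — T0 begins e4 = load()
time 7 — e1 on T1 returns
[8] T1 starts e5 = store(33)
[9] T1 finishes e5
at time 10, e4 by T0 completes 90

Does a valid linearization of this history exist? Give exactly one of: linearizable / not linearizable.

linearizable

a witness: e2, e1, e3, e4, e5
after step 1 (e2 load() → 7): value 7
after step 2 (e1 store(95)): value 95
after step 3 (e3 store(90)): value 90
after step 4 (e4 load() → 90): value 90
after step 5 (e5 store(33)): value 33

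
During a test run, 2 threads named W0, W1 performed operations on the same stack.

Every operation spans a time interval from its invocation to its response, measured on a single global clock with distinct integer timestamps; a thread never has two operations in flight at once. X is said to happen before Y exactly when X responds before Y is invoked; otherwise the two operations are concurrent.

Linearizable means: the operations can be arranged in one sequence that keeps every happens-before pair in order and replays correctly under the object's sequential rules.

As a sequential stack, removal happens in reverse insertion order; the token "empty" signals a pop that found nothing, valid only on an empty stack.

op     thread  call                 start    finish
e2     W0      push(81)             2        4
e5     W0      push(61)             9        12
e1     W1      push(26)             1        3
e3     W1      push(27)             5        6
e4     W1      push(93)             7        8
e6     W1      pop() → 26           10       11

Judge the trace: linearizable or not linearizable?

not linearizable

events 1..10 are fine; event 11 — the response of e6 at time 11 — makes the prefix non-linearizable
2 orders of the 5 completed stack ops respect real time; none is legal
no completion choice of the 1 pending operation (e5) rescues it — every subset was tried
take e1, e2, e3, e4, e6 (pending dropped): step 5 already fails, because e6 pop() → 26 cannot occur there
take e2, e1, e3, e4, e6 (pending dropped): step 5 already fails, because e6 pop() → 26 cannot occur there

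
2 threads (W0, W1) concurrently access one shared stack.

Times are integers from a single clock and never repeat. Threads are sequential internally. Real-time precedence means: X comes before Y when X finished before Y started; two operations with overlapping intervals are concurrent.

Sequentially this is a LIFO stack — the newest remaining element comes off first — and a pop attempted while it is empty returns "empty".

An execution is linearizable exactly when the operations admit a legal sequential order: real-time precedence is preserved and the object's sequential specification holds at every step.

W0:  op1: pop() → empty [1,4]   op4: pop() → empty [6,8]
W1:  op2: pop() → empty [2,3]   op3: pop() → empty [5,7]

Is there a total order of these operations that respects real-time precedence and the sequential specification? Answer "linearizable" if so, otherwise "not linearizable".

witness order: op1, op2, op3, op4
1. op1 pop() → empty, leaving stack <>
2. op2 pop() → empty, leaving stack <>
3. op3 pop() → empty, leaving stack <>
4. op4 pop() → empty, leaving stack <>

linearizable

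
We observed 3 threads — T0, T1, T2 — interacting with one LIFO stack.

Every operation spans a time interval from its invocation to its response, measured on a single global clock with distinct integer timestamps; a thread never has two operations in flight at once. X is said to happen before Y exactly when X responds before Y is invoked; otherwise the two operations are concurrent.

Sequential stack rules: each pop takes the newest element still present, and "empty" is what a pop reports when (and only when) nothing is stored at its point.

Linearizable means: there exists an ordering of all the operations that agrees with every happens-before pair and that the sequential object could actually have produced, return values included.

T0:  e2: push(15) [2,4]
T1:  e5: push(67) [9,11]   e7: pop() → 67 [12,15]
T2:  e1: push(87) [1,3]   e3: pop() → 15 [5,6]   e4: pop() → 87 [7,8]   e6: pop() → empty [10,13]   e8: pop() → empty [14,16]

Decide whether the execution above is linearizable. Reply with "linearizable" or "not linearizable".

linearizable

a witness: e1, e2, e3, e4, e5, e7, e6, e8
1. e1 push(87), leaving stack <87>
2. e2 push(15), leaving stack <87,15>
3. e3 pop() → 15, leaving stack <87>
4. e4 pop() → 87, leaving stack <>
5. e5 push(67), leaving stack <67>
6. e7 pop() → 67, leaving stack <>
7. e6 pop() → empty, leaving stack <>
8. e8 pop() → empty, leaving stack <>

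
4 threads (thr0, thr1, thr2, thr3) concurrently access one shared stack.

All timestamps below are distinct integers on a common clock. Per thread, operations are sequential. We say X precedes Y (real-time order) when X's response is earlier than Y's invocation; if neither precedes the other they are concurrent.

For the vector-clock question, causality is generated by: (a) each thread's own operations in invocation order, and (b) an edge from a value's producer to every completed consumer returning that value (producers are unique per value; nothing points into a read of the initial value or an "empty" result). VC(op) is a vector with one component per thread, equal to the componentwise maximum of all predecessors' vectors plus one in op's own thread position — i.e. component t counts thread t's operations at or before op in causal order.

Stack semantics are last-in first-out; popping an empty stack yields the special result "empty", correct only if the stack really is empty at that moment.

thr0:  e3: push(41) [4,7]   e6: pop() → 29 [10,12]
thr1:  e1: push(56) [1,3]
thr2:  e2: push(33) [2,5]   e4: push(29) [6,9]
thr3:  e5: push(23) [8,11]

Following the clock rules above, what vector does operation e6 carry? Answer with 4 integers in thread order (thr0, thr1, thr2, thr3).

e5, invoked 8, has no incoming edges; only thr3's bump applies → (0, 0, 0, 1)
e2, invoked 2, has no incoming edges; only thr2's bump applies → (0, 0, 1, 0)
e1, invoked 1, has no incoming edges; only thr1's bump applies → (0, 1, 0, 0)
e3, invoked 4, has no incoming edges; only thr0's bump applies → (1, 0, 0, 0)
invoked at 6, e4 merges VC(e2)=(0, 0, 1, 0) and bumps thr2's slot → (0, 0, 2, 0)
invoked at 10, e6 merges VC(e3)=(1, 0, 0, 0), VC(e4)=(0, 0, 2, 0) and bumps thr0's slot → (2, 0, 2, 0)
target: VC(e6) = (2, 0, 2, 0)

(2, 0, 2, 0)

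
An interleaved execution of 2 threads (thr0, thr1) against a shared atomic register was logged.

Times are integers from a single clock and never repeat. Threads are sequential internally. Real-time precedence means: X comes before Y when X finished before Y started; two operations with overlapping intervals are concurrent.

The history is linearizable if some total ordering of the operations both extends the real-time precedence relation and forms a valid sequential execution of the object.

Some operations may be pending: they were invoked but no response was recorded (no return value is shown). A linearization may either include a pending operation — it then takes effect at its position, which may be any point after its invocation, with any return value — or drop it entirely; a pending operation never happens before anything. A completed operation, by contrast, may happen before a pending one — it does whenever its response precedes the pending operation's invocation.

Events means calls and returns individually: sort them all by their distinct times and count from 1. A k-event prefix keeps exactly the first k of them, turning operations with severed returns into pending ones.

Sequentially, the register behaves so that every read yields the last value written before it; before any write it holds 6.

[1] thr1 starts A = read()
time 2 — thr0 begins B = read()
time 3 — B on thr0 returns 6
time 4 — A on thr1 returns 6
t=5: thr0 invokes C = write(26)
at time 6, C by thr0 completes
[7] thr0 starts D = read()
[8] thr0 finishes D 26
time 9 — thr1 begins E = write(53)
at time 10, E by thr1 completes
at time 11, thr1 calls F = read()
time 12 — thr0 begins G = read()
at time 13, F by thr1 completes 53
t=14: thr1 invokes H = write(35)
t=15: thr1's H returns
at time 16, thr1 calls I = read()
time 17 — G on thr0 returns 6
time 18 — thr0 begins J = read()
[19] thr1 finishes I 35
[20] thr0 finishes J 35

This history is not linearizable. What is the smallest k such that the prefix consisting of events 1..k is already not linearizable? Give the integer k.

events 1..16 are still linearizable — one witness is A, B, C, D, E, F, G, H:
after step 1 (A read() → 6): value 6
after step 2 (B read() → 6): value 6
after step 3 (C write(26)): value 26
after step 4 (D read() → 26): value 26
after step 5 (E write(53)): value 53
after step 6 (F read() → 53): value 53
after step 7 (G read() (pending, included)): value 53
after step 8 (H write(35)): value 35
once event 17 joins (G's response, time 17), exhaustive search finds no witness
no escape via the 1 pending operation (I): every completion choice fails
sample order A, B, C, D, E, F, G, H (pending dropped) stalls at step 7 — G read() → 6 has no legal effect
sample order A, B, C, D, E, F, H, G (pending dropped) stalls at step 8 — G read() → 6 has no legal effect

17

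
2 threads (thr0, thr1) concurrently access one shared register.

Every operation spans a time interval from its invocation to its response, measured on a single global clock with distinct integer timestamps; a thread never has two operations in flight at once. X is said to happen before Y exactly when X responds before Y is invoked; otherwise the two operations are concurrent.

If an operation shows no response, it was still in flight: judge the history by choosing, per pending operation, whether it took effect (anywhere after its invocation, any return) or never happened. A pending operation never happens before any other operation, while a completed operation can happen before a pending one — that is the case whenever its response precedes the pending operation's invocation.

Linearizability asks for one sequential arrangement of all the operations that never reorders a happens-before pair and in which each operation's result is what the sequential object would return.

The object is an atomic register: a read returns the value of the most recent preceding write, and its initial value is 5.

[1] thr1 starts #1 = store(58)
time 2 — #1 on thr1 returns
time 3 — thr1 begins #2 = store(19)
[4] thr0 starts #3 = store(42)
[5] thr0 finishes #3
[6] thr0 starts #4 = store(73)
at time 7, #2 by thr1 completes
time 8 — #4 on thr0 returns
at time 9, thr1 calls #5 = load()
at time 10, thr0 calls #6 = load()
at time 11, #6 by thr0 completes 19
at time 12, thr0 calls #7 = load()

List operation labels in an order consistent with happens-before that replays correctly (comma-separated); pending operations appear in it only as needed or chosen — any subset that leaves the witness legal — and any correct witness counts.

#1, #3, #4, #2, #5, #6

1. #1 store(58), leaving value 58
2. #3 store(42), leaving value 42
3. #4 store(73), leaving value 73
4. #2 store(19), leaving value 19
5. #5 load() (pending, included), leaving value 19
6. #6 load() → 19, leaving value 19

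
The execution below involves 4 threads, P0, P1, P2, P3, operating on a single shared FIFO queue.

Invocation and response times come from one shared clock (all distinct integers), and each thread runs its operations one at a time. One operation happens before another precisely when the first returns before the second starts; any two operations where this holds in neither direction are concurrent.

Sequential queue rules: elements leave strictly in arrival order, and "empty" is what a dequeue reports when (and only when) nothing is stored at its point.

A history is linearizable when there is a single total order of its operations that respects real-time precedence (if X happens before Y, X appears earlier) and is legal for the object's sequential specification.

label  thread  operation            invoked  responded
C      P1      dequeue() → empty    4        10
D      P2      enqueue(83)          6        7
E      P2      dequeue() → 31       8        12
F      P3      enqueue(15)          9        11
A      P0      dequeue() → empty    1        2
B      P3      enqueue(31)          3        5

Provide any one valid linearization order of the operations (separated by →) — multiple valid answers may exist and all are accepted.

after step 1 (A dequeue() → empty): queue <>
after step 2 (C dequeue() → empty): queue <>
after step 3 (B enqueue(31)): queue <31>
after step 4 (D enqueue(83)): queue <31,83>
after step 5 (E dequeue() → 31): queue <83>
after step 6 (F enqueue(15)): queue <83,15>

A → C → B → D → E → F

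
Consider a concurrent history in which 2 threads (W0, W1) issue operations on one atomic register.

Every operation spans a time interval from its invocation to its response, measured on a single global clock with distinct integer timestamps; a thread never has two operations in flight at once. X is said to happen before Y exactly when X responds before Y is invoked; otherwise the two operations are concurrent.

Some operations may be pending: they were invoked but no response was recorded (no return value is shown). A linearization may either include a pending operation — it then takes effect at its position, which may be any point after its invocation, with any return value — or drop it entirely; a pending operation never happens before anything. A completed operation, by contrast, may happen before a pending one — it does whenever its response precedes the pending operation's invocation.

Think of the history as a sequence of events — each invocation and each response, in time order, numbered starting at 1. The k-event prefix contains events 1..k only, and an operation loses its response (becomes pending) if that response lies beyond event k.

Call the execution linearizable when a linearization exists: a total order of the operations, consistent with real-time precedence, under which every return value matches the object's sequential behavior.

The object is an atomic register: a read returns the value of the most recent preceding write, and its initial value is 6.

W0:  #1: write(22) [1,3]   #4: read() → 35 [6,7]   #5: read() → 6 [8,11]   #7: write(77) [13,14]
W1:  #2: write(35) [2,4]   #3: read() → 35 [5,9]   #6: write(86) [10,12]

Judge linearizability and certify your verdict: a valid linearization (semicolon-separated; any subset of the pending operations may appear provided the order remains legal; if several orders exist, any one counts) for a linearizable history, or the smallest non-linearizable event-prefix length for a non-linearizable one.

prefix check: 1..10 passes, 1..11 fails once #5's time-11 response joins
all 6 real-time-respecting orders fail — 5 completed atomic register operations, no legal replay
completion choices over the 1 pending operation (#6) were checked; none helps
sample order #1, #2, #3, #4, #5 (pending dropped) stalls at step 5 — #5 read() → 6 has no legal effect
sample order #1, #2, #4, #3, #5 (pending dropped) stalls at step 5 — #5 read() → 6 has no legal effect

not linearizable — minimal violating prefix: 11 events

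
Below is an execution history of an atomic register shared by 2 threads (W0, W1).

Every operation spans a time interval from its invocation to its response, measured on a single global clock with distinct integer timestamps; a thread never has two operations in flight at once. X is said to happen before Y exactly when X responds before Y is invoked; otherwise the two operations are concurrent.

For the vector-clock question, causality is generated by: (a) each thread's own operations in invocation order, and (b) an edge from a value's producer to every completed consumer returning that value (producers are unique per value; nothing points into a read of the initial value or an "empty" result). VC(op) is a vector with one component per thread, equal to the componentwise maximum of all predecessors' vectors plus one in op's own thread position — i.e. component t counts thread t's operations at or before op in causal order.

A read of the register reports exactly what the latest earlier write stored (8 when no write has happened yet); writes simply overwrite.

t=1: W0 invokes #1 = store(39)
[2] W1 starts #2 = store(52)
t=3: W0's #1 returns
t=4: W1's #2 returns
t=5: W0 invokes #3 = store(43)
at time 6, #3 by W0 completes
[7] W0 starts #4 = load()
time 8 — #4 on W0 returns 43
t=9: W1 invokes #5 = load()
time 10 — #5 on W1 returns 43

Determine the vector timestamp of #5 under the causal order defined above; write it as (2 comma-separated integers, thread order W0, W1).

(2, 2)

VC(#2, invoked at 2): no causal predecessors; +1 on W1 → (0, 1)
VC(#1, invoked at 1): no causal predecessors; +1 on W0 → (1, 0)
#3, invoked 5, takes VC(#1)=(1, 0) under max, adds 1 for W0 → (2, 0)
#4, invoked 7, takes VC(#3)=(2, 0) under max, adds 1 for W0 → (3, 0)
#5, invoked 9, takes VC(#2)=(0, 1), VC(#3)=(2, 0) under max, adds 1 for W1 → (2, 2)
target: VC(#5) = (2, 2)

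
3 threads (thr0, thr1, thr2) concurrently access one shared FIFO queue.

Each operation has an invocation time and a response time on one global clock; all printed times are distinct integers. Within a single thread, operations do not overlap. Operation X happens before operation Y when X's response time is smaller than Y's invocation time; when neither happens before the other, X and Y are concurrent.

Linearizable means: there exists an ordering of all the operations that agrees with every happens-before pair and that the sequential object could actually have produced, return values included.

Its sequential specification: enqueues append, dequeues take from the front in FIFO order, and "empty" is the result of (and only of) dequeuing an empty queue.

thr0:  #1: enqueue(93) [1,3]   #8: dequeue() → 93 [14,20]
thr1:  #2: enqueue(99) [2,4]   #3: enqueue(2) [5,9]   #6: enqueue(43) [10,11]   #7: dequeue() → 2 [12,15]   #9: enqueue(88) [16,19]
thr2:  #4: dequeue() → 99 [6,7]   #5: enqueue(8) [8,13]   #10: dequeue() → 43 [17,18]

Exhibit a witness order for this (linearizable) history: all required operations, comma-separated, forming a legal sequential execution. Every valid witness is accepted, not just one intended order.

step 1: #2 enqueue(99) — queue <99>
step 2: #1 enqueue(93) — queue <99,93>
step 3: #3 enqueue(2) — queue <99,93,2>
step 4: #4 dequeue() → 99 — queue <93,2>
step 5: #6 enqueue(43) — queue <93,2,43>
step 6: #5 enqueue(8) — queue <93,2,43,8>
step 7: #8 dequeue() → 93 — queue <2,43,8>
step 8: #7 dequeue() → 2 — queue <43,8>
step 9: #9 enqueue(88) — queue <43,8,88>
step 10: #10 dequeue() → 43 — queue <8,88>

#2, #1, #3, #4, #6, #5, #8, #7, #9, #10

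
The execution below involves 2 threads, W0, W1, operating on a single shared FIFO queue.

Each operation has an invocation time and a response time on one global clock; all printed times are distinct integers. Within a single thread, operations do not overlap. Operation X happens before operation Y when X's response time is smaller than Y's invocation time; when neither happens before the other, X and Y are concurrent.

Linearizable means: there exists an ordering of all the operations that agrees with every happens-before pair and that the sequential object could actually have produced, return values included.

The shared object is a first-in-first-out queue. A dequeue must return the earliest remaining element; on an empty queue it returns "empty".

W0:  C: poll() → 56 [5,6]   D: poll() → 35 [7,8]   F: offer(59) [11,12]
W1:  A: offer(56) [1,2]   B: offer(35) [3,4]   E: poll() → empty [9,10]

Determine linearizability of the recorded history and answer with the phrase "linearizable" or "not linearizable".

one valid linearization: A, B, C, D, E, F
after step 1 (A offer(56)): queue <56>
after step 2 (B offer(35)): queue <56,35>
after step 3 (C poll() → 56): queue <35>
after step 4 (D poll() → 35): queue <>
after step 5 (E poll() → empty): queue <>
after step 6 (F offer(59)): queue <59>

linearizable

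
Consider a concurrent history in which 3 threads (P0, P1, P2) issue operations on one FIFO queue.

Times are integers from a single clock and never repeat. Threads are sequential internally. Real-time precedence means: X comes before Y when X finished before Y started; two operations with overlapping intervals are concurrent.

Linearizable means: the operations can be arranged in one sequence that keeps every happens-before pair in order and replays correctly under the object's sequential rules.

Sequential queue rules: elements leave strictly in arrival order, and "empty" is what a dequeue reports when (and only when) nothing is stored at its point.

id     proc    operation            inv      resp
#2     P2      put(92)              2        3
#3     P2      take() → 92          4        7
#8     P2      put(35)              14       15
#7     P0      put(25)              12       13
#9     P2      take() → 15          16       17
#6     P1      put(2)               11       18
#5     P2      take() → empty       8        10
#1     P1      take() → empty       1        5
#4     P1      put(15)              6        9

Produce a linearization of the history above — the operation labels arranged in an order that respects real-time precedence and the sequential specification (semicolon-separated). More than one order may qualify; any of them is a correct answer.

#1; #2; #3; #5; #4; #6; #7; #8; #9

after step 1 (#1 take() → empty): queue <>
after step 2 (#2 put(92)): queue <92>
after step 3 (#3 take() → 92): queue <>
after step 4 (#5 take() → empty): queue <>
after step 5 (#4 put(15)): queue <15>
after step 6 (#6 put(2)): queue <15,2>
after step 7 (#7 put(25)): queue <15,2,25>
after step 8 (#8 put(35)): queue <15,2,25,35>
after step 9 (#9 take() → 15): queue <2,25,35>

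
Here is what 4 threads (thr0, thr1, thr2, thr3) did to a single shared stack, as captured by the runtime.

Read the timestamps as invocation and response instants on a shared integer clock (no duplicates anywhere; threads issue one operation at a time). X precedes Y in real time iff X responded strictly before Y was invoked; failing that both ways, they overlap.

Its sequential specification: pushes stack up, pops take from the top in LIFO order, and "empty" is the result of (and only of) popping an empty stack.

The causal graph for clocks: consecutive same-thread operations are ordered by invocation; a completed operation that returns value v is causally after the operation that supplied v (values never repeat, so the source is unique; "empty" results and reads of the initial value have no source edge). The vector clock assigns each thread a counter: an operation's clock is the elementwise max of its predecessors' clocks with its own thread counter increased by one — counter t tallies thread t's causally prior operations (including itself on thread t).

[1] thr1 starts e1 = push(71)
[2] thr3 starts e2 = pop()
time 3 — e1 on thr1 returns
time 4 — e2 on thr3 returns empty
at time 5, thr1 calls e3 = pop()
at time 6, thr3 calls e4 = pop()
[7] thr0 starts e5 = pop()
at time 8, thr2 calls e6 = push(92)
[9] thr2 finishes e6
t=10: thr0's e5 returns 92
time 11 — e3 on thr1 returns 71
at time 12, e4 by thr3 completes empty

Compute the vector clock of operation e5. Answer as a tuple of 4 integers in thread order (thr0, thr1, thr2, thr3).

VC(e2, invoked at 2): no causal predecessors; +1 on thr3 → (0, 0, 0, 1)
VC(e6, invoked at 8): no causal predecessors; +1 on thr2 → (0, 0, 1, 0)
VC(e1, invoked at 1): no causal predecessors; +1 on thr1 → (0, 1, 0, 0)
from VC(e2)=(0, 0, 0, 1), e4 (invoked 6) maxes components and bumps thr3 → (0, 0, 0, 2)
from VC(e1)=(0, 1, 0, 0), e3 (invoked 5) maxes components and bumps thr1 → (0, 2, 0, 0)
from VC(e6)=(0, 0, 1, 0), e5 (invoked 7) maxes components and bumps thr0 → (1, 0, 1, 0)
target: VC(e5) = (1, 0, 1, 0)

(1, 0, 1, 0)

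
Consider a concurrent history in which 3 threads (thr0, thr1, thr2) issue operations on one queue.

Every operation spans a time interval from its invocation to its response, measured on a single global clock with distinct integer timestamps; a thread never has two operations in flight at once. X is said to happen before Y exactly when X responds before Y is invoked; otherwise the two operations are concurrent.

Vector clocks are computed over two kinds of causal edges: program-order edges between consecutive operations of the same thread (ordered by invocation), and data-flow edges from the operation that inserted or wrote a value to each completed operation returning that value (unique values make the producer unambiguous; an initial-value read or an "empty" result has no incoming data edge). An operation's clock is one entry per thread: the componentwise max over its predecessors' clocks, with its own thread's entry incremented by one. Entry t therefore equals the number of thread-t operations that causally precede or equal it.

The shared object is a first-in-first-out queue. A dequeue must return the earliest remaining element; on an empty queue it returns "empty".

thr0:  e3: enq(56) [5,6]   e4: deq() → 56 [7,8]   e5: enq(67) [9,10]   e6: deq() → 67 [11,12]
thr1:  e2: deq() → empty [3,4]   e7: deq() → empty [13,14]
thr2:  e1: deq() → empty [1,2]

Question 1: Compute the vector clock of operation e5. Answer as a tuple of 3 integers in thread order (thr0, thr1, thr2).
(3, 0, 0)

e1 (invocation 1): nothing precedes it; thr2's component alone gives (0, 0, 1)
e2 (invocation 3): nothing precedes it; thr1's component alone gives (0, 1, 0)
e3 (invocation 5): nothing precedes it; thr0's component alone gives (1, 0, 0)
from VC(e2)=(0, 1, 0), e7 (invoked 13) maxes components and bumps thr1 → (0, 2, 0)
from VC(e3)=(1, 0, 0), e4 (invoked 7) maxes components and bumps thr0 → (2, 0, 0)
from VC(e4)=(2, 0, 0), e5 (invoked 9) maxes components and bumps thr0 → (3, 0, 0)
from VC(e5)=(3, 0, 0), e6 (invoked 11) maxes components and bumps thr0 → (4, 0, 0)
target: VC(e5) = (3, 0, 0)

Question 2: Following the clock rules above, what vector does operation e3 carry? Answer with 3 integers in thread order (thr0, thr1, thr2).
(1, 0, 0)

no predecessors for e1 (invoked 1): thr2 increments from zero → (0, 0, 1)
no predecessors for e2 (invoked 3): thr1 increments from zero → (0, 1, 0)
no predecessors for e3 (invoked 5): thr0 increments from zero → (1, 0, 0)
e7, invoked 13, takes VC(e2)=(0, 1, 0) under max, adds 1 for thr1 → (0, 2, 0)
e4, invoked 7, takes VC(e3)=(1, 0, 0) under max, adds 1 for thr0 → (2, 0, 0)
e5, invoked 9, takes VC(e4)=(2, 0, 0) under max, adds 1 for thr0 → (3, 0, 0)
e6, invoked 11, takes VC(e5)=(3, 0, 0) under max, adds 1 for thr0 → (4, 0, 0)
target: VC(e3) = (1, 0, 0)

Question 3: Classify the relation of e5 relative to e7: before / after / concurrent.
before

e5 spans [9,10], e7 spans [13,14]
resp(e5)=10 < inv(e7)=13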